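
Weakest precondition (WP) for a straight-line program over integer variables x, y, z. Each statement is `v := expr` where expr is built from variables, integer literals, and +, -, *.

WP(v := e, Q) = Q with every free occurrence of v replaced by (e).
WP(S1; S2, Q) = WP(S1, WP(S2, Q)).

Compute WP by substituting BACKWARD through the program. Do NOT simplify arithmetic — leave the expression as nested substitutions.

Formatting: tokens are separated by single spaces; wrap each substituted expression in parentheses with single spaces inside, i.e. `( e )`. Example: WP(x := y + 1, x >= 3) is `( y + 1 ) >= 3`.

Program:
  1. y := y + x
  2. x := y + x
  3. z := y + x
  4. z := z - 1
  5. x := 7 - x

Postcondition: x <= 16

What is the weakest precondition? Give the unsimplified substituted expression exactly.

post: x <= 16
stmt 5: x := 7 - x  -- replace 1 occurrence(s) of x with (7 - x)
  => ( 7 - x ) <= 16
stmt 4: z := z - 1  -- replace 0 occurrence(s) of z with (z - 1)
  => ( 7 - x ) <= 16
stmt 3: z := y + x  -- replace 0 occurrence(s) of z with (y + x)
  => ( 7 - x ) <= 16
stmt 2: x := y + x  -- replace 1 occurrence(s) of x with (y + x)
  => ( 7 - ( y + x ) ) <= 16
stmt 1: y := y + x  -- replace 1 occurrence(s) of y with (y + x)
  => ( 7 - ( ( y + x ) + x ) ) <= 16

Answer: ( 7 - ( ( y + x ) + x ) ) <= 16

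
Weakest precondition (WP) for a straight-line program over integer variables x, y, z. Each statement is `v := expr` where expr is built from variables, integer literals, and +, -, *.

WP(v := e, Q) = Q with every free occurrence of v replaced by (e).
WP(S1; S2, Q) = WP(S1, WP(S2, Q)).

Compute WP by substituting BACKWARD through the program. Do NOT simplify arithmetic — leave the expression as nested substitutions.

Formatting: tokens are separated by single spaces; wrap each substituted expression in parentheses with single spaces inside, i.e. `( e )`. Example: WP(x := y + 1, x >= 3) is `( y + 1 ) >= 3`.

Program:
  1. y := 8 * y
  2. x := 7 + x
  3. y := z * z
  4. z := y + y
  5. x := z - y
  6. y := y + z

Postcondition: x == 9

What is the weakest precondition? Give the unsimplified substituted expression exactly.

Answer: ( ( ( z * z ) + ( z * z ) ) - ( z * z ) ) == 9

Derivation:
post: x == 9
stmt 6: y := y + z  -- replace 0 occurrence(s) of y with (y + z)
  => x == 9
stmt 5: x := z - y  -- replace 1 occurrence(s) of x with (z - y)
  => ( z - y ) == 9
stmt 4: z := y + y  -- replace 1 occurrence(s) of z with (y + y)
  => ( ( y + y ) - y ) == 9
stmt 3: y := z * z  -- replace 3 occurrence(s) of y with (z * z)
  => ( ( ( z * z ) + ( z * z ) ) - ( z * z ) ) == 9
stmt 2: x := 7 + x  -- replace 0 occurrence(s) of x with (7 + x)
  => ( ( ( z * z ) + ( z * z ) ) - ( z * z ) ) == 9
stmt 1: y := 8 * y  -- replace 0 occurrence(s) of y with (8 * y)
  => ( ( ( z * z ) + ( z * z ) ) - ( z * z ) ) == 9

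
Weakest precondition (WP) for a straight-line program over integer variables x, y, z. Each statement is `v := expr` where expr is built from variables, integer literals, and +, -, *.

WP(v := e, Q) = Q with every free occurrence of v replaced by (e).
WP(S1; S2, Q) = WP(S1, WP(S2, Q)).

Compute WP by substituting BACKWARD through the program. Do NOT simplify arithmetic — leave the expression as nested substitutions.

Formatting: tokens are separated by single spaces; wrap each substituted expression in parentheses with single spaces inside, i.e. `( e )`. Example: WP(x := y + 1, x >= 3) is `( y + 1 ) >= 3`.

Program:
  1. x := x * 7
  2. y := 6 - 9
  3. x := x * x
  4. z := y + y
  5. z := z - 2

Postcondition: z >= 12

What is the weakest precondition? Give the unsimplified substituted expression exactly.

post: z >= 12
stmt 5: z := z - 2  -- replace 1 occurrence(s) of z with (z - 2)
  => ( z - 2 ) >= 12
stmt 4: z := y + y  -- replace 1 occurrence(s) of z with (y + y)
  => ( ( y + y ) - 2 ) >= 12
stmt 3: x := x * x  -- replace 0 occurrence(s) of x with (x * x)
  => ( ( y + y ) - 2 ) >= 12
stmt 2: y := 6 - 9  -- replace 2 occurrence(s) of y with (6 - 9)
  => ( ( ( 6 - 9 ) + ( 6 - 9 ) ) - 2 ) >= 12
stmt 1: x := x * 7  -- replace 0 occurrence(s) of x with (x * 7)
  => ( ( ( 6 - 9 ) + ( 6 - 9 ) ) - 2 ) >= 12

Answer: ( ( ( 6 - 9 ) + ( 6 - 9 ) ) - 2 ) >= 12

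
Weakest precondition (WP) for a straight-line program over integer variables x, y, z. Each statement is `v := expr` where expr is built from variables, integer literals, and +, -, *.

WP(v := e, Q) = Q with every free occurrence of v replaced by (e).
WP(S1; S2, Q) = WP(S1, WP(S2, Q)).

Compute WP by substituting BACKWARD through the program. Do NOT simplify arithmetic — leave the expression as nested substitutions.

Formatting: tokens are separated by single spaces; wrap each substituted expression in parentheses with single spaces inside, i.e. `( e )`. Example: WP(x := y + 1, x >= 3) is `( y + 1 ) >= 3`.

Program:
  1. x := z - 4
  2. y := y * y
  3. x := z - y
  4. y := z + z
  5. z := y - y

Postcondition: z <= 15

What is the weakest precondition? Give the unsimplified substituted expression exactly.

post: z <= 15
stmt 5: z := y - y  -- replace 1 occurrence(s) of z with (y - y)
  => ( y - y ) <= 15
stmt 4: y := z + z  -- replace 2 occurrence(s) of y with (z + z)
  => ( ( z + z ) - ( z + z ) ) <= 15
stmt 3: x := z - y  -- replace 0 occurrence(s) of x with (z - y)
  => ( ( z + z ) - ( z + z ) ) <= 15
stmt 2: y := y * y  -- replace 0 occurrence(s) of y with (y * y)
  => ( ( z + z ) - ( z + z ) ) <= 15
stmt 1: x := z - 4  -- replace 0 occurrence(s) of x with (z - 4)
  => ( ( z + z ) - ( z + z ) ) <= 15

Answer: ( ( z + z ) - ( z + z ) ) <= 15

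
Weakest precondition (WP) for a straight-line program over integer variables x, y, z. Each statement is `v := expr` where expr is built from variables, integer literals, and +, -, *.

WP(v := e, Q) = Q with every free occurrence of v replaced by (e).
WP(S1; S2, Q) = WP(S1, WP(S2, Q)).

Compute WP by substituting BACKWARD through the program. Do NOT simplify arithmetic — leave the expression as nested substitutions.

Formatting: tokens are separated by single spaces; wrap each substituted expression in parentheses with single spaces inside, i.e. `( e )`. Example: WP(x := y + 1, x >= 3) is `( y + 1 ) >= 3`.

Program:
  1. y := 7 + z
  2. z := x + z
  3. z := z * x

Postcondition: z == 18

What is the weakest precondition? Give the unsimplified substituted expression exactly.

post: z == 18
stmt 3: z := z * x  -- replace 1 occurrence(s) of z with (z * x)
  => ( z * x ) == 18
stmt 2: z := x + z  -- replace 1 occurrence(s) of z with (x + z)
  => ( ( x + z ) * x ) == 18
stmt 1: y := 7 + z  -- replace 0 occurrence(s) of y with (7 + z)
  => ( ( x + z ) * x ) == 18

Answer: ( ( x + z ) * x ) == 18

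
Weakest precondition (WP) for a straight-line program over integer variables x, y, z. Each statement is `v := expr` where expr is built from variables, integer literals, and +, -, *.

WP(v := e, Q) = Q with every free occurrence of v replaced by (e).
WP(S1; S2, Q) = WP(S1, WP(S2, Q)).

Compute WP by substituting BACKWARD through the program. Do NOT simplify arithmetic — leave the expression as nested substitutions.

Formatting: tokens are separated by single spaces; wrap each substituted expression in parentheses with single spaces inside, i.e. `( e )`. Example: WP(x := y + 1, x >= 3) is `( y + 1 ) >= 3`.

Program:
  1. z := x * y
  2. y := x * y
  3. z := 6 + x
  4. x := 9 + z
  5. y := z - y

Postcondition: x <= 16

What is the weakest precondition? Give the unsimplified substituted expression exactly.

post: x <= 16
stmt 5: y := z - y  -- replace 0 occurrence(s) of y with (z - y)
  => x <= 16
stmt 4: x := 9 + z  -- replace 1 occurrence(s) of x with (9 + z)
  => ( 9 + z ) <= 16
stmt 3: z := 6 + x  -- replace 1 occurrence(s) of z with (6 + x)
  => ( 9 + ( 6 + x ) ) <= 16
stmt 2: y := x * y  -- replace 0 occurrence(s) of y with (x * y)
  => ( 9 + ( 6 + x ) ) <= 16
stmt 1: z := x * y  -- replace 0 occurrence(s) of z with (x * y)
  => ( 9 + ( 6 + x ) ) <= 16

Answer: ( 9 + ( 6 + x ) ) <= 16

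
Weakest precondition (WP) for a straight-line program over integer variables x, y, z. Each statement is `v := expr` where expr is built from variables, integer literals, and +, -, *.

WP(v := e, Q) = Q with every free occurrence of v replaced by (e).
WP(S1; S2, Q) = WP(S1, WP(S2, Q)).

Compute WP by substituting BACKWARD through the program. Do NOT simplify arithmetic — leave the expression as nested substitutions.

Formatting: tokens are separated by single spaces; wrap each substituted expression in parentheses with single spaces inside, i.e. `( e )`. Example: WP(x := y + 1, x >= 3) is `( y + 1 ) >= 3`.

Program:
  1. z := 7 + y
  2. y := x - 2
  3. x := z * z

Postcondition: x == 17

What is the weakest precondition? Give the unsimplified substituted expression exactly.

Answer: ( ( 7 + y ) * ( 7 + y ) ) == 17

Derivation:
post: x == 17
stmt 3: x := z * z  -- replace 1 occurrence(s) of x with (z * z)
  => ( z * z ) == 17
stmt 2: y := x - 2  -- replace 0 occurrence(s) of y with (x - 2)
  => ( z * z ) == 17
stmt 1: z := 7 + y  -- replace 2 occurrence(s) of z with (7 + y)
  => ( ( 7 + y ) * ( 7 + y ) ) == 17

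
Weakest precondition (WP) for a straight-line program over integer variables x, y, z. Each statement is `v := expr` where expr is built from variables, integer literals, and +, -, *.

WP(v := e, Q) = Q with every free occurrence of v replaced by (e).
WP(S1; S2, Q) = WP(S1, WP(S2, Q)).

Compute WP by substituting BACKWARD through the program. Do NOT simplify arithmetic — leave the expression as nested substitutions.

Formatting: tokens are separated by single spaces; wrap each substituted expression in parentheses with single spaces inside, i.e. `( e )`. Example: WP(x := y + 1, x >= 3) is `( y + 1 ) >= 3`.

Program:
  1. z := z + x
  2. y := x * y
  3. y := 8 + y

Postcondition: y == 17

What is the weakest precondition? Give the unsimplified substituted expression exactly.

post: y == 17
stmt 3: y := 8 + y  -- replace 1 occurrence(s) of y with (8 + y)
  => ( 8 + y ) == 17
stmt 2: y := x * y  -- replace 1 occurrence(s) of y with (x * y)
  => ( 8 + ( x * y ) ) == 17
stmt 1: z := z + x  -- replace 0 occurrence(s) of z with (z + x)
  => ( 8 + ( x * y ) ) == 17

Answer: ( 8 + ( x * y ) ) == 17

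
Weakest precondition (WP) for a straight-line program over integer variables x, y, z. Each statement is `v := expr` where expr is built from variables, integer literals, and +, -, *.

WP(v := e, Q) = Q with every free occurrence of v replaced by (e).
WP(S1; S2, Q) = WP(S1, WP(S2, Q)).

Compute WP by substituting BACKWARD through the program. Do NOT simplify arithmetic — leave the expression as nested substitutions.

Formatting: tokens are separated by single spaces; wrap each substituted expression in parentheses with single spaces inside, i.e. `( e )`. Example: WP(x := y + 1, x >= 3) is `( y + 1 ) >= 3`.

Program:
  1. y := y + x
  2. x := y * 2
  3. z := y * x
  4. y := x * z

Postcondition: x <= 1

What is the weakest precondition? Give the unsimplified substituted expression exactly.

Answer: ( ( y + x ) * 2 ) <= 1

Derivation:
post: x <= 1
stmt 4: y := x * z  -- replace 0 occurrence(s) of y with (x * z)
  => x <= 1
stmt 3: z := y * x  -- replace 0 occurrence(s) of z with (y * x)
  => x <= 1
stmt 2: x := y * 2  -- replace 1 occurrence(s) of x with (y * 2)
  => ( y * 2 ) <= 1
stmt 1: y := y + x  -- replace 1 occurrence(s) of y with (y + x)
  => ( ( y + x ) * 2 ) <= 1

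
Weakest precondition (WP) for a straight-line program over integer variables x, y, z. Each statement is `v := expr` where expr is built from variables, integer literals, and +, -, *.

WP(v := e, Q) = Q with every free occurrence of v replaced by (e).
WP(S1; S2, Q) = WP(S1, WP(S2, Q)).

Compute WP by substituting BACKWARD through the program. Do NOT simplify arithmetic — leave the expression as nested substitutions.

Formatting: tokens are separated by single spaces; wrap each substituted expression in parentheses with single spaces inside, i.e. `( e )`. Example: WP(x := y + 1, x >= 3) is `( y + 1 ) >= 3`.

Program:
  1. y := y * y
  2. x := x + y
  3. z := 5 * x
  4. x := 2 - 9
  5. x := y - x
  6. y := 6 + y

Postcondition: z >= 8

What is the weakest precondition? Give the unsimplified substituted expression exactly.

Answer: ( 5 * ( x + ( y * y ) ) ) >= 8

Derivation:
post: z >= 8
stmt 6: y := 6 + y  -- replace 0 occurrence(s) of y with (6 + y)
  => z >= 8
stmt 5: x := y - x  -- replace 0 occurrence(s) of x with (y - x)
  => z >= 8
stmt 4: x := 2 - 9  -- replace 0 occurrence(s) of x with (2 - 9)
  => z >= 8
stmt 3: z := 5 * x  -- replace 1 occurrence(s) of z with (5 * x)
  => ( 5 * x ) >= 8
stmt 2: x := x + y  -- replace 1 occurrence(s) of x with (x + y)
  => ( 5 * ( x + y ) ) >= 8
stmt 1: y := y * y  -- replace 1 occurrence(s) of y with (y * y)
  => ( 5 * ( x + ( y * y ) ) ) >= 8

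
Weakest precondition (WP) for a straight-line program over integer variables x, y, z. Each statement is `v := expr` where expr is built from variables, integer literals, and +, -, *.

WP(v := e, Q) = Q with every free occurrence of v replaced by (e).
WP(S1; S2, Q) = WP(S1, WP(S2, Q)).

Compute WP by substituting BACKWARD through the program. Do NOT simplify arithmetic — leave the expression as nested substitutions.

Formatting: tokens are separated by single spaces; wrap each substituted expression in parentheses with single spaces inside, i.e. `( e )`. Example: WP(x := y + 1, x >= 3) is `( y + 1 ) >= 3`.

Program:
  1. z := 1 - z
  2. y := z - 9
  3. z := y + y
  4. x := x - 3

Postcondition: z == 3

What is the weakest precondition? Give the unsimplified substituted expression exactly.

Answer: ( ( ( 1 - z ) - 9 ) + ( ( 1 - z ) - 9 ) ) == 3

Derivation:
post: z == 3
stmt 4: x := x - 3  -- replace 0 occurrence(s) of x with (x - 3)
  => z == 3
stmt 3: z := y + y  -- replace 1 occurrence(s) of z with (y + y)
  => ( y + y ) == 3
stmt 2: y := z - 9  -- replace 2 occurrence(s) of y with (z - 9)
  => ( ( z - 9 ) + ( z - 9 ) ) == 3
stmt 1: z := 1 - z  -- replace 2 occurrence(s) of z with (1 - z)
  => ( ( ( 1 - z ) - 9 ) + ( ( 1 - z ) - 9 ) ) == 3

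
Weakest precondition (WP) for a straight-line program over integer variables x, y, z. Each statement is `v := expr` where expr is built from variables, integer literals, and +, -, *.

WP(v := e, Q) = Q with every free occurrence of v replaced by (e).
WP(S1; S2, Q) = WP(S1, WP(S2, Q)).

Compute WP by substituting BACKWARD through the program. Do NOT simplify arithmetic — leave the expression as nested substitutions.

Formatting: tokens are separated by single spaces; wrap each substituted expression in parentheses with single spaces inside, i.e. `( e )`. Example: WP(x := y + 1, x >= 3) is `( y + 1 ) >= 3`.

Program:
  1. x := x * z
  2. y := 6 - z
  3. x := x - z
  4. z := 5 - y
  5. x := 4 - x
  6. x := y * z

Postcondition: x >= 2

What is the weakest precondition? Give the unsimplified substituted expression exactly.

Answer: ( ( 6 - z ) * ( 5 - ( 6 - z ) ) ) >= 2

Derivation:
post: x >= 2
stmt 6: x := y * z  -- replace 1 occurrence(s) of x with (y * z)
  => ( y * z ) >= 2
stmt 5: x := 4 - x  -- replace 0 occurrence(s) of x with (4 - x)
  => ( y * z ) >= 2
stmt 4: z := 5 - y  -- replace 1 occurrence(s) of z with (5 - y)
  => ( y * ( 5 - y ) ) >= 2
stmt 3: x := x - z  -- replace 0 occurrence(s) of x with (x - z)
  => ( y * ( 5 - y ) ) >= 2
stmt 2: y := 6 - z  -- replace 2 occurrence(s) of y with (6 - z)
  => ( ( 6 - z ) * ( 5 - ( 6 - z ) ) ) >= 2
stmt 1: x := x * z  -- replace 0 occurrence(s) of x with (x * z)
  => ( ( 6 - z ) * ( 5 - ( 6 - z ) ) ) >= 2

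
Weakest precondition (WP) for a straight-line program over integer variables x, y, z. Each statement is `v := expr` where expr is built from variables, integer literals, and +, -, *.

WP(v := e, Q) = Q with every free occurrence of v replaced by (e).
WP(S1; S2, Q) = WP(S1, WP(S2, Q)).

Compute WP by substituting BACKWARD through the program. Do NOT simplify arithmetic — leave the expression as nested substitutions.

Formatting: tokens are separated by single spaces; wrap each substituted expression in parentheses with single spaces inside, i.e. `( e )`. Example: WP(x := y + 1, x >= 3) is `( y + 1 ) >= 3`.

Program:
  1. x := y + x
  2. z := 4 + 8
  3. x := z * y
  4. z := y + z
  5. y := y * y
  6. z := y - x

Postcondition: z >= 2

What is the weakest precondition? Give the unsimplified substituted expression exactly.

post: z >= 2
stmt 6: z := y - x  -- replace 1 occurrence(s) of z with (y - x)
  => ( y - x ) >= 2
stmt 5: y := y * y  -- replace 1 occurrence(s) of y with (y * y)
  => ( ( y * y ) - x ) >= 2
stmt 4: z := y + z  -- replace 0 occurrence(s) of z with (y + z)
  => ( ( y * y ) - x ) >= 2
stmt 3: x := z * y  -- replace 1 occurrence(s) of x with (z * y)
  => ( ( y * y ) - ( z * y ) ) >= 2
stmt 2: z := 4 + 8  -- replace 1 occurrence(s) of z with (4 + 8)
  => ( ( y * y ) - ( ( 4 + 8 ) * y ) ) >= 2
stmt 1: x := y + x  -- replace 0 occurrence(s) of x with (y + x)
  => ( ( y * y ) - ( ( 4 + 8 ) * y ) ) >= 2

Answer: ( ( y * y ) - ( ( 4 + 8 ) * y ) ) >= 2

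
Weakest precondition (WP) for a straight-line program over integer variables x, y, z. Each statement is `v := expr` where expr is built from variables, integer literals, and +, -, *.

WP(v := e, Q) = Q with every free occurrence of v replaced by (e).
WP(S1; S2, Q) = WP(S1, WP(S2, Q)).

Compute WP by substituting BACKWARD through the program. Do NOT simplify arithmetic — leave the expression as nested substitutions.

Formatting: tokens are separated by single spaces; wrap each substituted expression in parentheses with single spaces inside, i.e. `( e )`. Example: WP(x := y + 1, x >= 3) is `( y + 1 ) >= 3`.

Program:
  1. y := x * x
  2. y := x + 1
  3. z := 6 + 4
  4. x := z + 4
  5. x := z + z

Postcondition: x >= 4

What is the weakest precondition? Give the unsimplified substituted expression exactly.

Answer: ( ( 6 + 4 ) + ( 6 + 4 ) ) >= 4

Derivation:
post: x >= 4
stmt 5: x := z + z  -- replace 1 occurrence(s) of x with (z + z)
  => ( z + z ) >= 4
stmt 4: x := z + 4  -- replace 0 occurrence(s) of x with (z + 4)
  => ( z + z ) >= 4
stmt 3: z := 6 + 4  -- replace 2 occurrence(s) of z with (6 + 4)
  => ( ( 6 + 4 ) + ( 6 + 4 ) ) >= 4
stmt 2: y := x + 1  -- replace 0 occurrence(s) of y with (x + 1)
  => ( ( 6 + 4 ) + ( 6 + 4 ) ) >= 4
stmt 1: y := x * x  -- replace 0 occurrence(s) of y with (x * x)
  => ( ( 6 + 4 ) + ( 6 + 4 ) ) >= 4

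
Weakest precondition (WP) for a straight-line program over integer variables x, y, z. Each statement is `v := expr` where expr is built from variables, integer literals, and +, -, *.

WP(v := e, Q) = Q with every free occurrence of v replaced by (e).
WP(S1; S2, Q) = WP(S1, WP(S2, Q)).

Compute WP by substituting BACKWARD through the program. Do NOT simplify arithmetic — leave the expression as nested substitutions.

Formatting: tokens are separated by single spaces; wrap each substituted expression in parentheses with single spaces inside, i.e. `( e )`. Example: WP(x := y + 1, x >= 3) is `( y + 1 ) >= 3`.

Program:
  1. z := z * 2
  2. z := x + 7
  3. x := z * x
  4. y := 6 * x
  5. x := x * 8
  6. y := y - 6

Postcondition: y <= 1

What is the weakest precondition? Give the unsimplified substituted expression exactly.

post: y <= 1
stmt 6: y := y - 6  -- replace 1 occurrence(s) of y with (y - 6)
  => ( y - 6 ) <= 1
stmt 5: x := x * 8  -- replace 0 occurrence(s) of x with (x * 8)
  => ( y - 6 ) <= 1
stmt 4: y := 6 * x  -- replace 1 occurrence(s) of y with (6 * x)
  => ( ( 6 * x ) - 6 ) <= 1
stmt 3: x := z * x  -- replace 1 occurrence(s) of x with (z * x)
  => ( ( 6 * ( z * x ) ) - 6 ) <= 1
stmt 2: z := x + 7  -- replace 1 occurrence(s) of z with (x + 7)
  => ( ( 6 * ( ( x + 7 ) * x ) ) - 6 ) <= 1
stmt 1: z := z * 2  -- replace 0 occurrence(s) of z with (z * 2)
  => ( ( 6 * ( ( x + 7 ) * x ) ) - 6 ) <= 1

Answer: ( ( 6 * ( ( x + 7 ) * x ) ) - 6 ) <= 1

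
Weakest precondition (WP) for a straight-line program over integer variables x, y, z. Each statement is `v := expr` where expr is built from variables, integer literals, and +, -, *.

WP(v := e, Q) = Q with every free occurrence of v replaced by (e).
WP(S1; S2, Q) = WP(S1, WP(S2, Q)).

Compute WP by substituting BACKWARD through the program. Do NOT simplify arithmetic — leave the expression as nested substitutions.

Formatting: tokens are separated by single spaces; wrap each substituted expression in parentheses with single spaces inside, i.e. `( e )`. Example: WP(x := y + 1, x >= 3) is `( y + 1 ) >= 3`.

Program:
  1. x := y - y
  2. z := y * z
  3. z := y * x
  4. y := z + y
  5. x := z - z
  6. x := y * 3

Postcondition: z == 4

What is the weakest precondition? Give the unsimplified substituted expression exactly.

Answer: ( y * ( y - y ) ) == 4

Derivation:
post: z == 4
stmt 6: x := y * 3  -- replace 0 occurrence(s) of x with (y * 3)
  => z == 4
stmt 5: x := z - z  -- replace 0 occurrence(s) of x with (z - z)
  => z == 4
stmt 4: y := z + y  -- replace 0 occurrence(s) of y with (z + y)
  => z == 4
stmt 3: z := y * x  -- replace 1 occurrence(s) of z with (y * x)
  => ( y * x ) == 4
stmt 2: z := y * z  -- replace 0 occurrence(s) of z with (y * z)
  => ( y * x ) == 4
stmt 1: x := y - y  -- replace 1 occurrence(s) of x with (y - y)
  => ( y * ( y - y ) ) == 4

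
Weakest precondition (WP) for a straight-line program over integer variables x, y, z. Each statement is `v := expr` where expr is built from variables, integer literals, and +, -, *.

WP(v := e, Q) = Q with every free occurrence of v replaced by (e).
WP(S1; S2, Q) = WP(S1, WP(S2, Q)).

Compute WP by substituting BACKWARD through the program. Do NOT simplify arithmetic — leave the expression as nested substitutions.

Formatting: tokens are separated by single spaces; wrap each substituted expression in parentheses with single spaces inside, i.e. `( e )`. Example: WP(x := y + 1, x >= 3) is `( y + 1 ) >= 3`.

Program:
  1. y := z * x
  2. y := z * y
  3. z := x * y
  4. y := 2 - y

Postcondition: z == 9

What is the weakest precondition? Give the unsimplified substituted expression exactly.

post: z == 9
stmt 4: y := 2 - y  -- replace 0 occurrence(s) of y with (2 - y)
  => z == 9
stmt 3: z := x * y  -- replace 1 occurrence(s) of z with (x * y)
  => ( x * y ) == 9
stmt 2: y := z * y  -- replace 1 occurrence(s) of y with (z * y)
  => ( x * ( z * y ) ) == 9
stmt 1: y := z * x  -- replace 1 occurrence(s) of y with (z * x)
  => ( x * ( z * ( z * x ) ) ) == 9

Answer: ( x * ( z * ( z * x ) ) ) == 9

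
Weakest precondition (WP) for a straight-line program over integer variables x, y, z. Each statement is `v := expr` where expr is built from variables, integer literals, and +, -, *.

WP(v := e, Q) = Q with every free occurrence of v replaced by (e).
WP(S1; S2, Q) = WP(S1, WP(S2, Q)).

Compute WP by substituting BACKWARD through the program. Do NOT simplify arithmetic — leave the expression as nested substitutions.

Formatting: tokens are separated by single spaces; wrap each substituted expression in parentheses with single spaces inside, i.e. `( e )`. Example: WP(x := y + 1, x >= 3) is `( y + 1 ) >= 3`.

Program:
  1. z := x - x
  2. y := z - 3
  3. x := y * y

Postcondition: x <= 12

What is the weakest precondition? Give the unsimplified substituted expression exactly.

post: x <= 12
stmt 3: x := y * y  -- replace 1 occurrence(s) of x with (y * y)
  => ( y * y ) <= 12
stmt 2: y := z - 3  -- replace 2 occurrence(s) of y with (z - 3)
  => ( ( z - 3 ) * ( z - 3 ) ) <= 12
stmt 1: z := x - x  -- replace 2 occurrence(s) of z with (x - x)
  => ( ( ( x - x ) - 3 ) * ( ( x - x ) - 3 ) ) <= 12

Answer: ( ( ( x - x ) - 3 ) * ( ( x - x ) - 3 ) ) <= 12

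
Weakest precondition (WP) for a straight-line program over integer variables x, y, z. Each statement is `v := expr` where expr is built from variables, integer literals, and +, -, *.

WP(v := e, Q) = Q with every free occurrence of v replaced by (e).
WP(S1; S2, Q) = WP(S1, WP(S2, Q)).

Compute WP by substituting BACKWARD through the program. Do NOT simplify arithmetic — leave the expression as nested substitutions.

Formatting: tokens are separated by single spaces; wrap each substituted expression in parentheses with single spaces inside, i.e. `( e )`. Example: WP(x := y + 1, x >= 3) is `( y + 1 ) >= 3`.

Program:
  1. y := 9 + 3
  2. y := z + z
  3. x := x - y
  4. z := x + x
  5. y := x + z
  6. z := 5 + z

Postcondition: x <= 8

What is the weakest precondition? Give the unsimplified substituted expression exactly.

post: x <= 8
stmt 6: z := 5 + z  -- replace 0 occurrence(s) of z with (5 + z)
  => x <= 8
stmt 5: y := x + z  -- replace 0 occurrence(s) of y with (x + z)
  => x <= 8
stmt 4: z := x + x  -- replace 0 occurrence(s) of z with (x + x)
  => x <= 8
stmt 3: x := x - y  -- replace 1 occurrence(s) of x with (x - y)
  => ( x - y ) <= 8
stmt 2: y := z + z  -- replace 1 occurrence(s) of y with (z + z)
  => ( x - ( z + z ) ) <= 8
stmt 1: y := 9 + 3  -- replace 0 occurrence(s) of y with (9 + 3)
  => ( x - ( z + z ) ) <= 8

Answer: ( x - ( z + z ) ) <= 8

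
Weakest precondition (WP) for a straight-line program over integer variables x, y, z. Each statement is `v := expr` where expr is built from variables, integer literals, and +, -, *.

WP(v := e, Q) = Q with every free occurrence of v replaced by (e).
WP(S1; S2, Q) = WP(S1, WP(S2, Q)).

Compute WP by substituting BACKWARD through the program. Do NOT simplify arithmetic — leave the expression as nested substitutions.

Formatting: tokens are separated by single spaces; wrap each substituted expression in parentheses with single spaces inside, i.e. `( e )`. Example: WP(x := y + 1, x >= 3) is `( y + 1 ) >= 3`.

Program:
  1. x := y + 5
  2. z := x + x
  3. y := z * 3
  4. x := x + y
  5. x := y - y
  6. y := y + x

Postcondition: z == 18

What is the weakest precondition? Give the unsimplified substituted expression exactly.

Answer: ( ( y + 5 ) + ( y + 5 ) ) == 18

Derivation:
post: z == 18
stmt 6: y := y + x  -- replace 0 occurrence(s) of y with (y + x)
  => z == 18
stmt 5: x := y - y  -- replace 0 occurrence(s) of x with (y - y)
  => z == 18
stmt 4: x := x + y  -- replace 0 occurrence(s) of x with (x + y)
  => z == 18
stmt 3: y := z * 3  -- replace 0 occurrence(s) of y with (z * 3)
  => z == 18
stmt 2: z := x + x  -- replace 1 occurrence(s) of z with (x + x)
  => ( x + x ) == 18
stmt 1: x := y + 5  -- replace 2 occurrence(s) of x with (y + 5)
  => ( ( y + 5 ) + ( y + 5 ) ) == 18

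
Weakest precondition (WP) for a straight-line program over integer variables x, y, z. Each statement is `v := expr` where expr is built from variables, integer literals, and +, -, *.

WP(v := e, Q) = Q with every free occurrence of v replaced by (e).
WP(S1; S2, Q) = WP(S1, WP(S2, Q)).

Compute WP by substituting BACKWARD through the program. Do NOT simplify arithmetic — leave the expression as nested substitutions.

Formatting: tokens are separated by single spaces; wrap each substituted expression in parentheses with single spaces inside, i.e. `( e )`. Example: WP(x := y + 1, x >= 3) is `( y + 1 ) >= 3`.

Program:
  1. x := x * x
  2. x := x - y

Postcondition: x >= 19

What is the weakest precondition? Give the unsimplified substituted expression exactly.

Answer: ( ( x * x ) - y ) >= 19

Derivation:
post: x >= 19
stmt 2: x := x - y  -- replace 1 occurrence(s) of x with (x - y)
  => ( x - y ) >= 19
stmt 1: x := x * x  -- replace 1 occurrence(s) of x with (x * x)
  => ( ( x * x ) - y ) >= 19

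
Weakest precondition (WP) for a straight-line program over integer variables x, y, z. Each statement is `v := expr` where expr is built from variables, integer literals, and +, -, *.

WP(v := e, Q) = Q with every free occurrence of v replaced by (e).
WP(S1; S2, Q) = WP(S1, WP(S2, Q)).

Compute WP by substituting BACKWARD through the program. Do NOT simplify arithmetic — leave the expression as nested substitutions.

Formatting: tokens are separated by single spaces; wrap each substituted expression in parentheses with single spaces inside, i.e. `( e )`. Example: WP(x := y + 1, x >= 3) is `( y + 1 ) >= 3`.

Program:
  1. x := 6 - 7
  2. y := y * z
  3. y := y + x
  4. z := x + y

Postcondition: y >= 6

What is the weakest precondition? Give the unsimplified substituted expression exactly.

post: y >= 6
stmt 4: z := x + y  -- replace 0 occurrence(s) of z with (x + y)
  => y >= 6
stmt 3: y := y + x  -- replace 1 occurrence(s) of y with (y + x)
  => ( y + x ) >= 6
stmt 2: y := y * z  -- replace 1 occurrence(s) of y with (y * z)
  => ( ( y * z ) + x ) >= 6
stmt 1: x := 6 - 7  -- replace 1 occurrence(s) of x with (6 - 7)
  => ( ( y * z ) + ( 6 - 7 ) ) >= 6

Answer: ( ( y * z ) + ( 6 - 7 ) ) >= 6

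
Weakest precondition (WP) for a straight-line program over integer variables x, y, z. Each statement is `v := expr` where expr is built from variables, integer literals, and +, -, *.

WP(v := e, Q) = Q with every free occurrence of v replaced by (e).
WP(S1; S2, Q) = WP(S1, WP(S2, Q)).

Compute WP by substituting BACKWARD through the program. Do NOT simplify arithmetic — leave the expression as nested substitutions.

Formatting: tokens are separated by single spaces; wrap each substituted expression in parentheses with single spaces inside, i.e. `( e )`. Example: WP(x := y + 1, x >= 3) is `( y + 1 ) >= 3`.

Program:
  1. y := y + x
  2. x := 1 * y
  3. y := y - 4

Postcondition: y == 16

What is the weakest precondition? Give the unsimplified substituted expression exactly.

Answer: ( ( y + x ) - 4 ) == 16

Derivation:
post: y == 16
stmt 3: y := y - 4  -- replace 1 occurrence(s) of y with (y - 4)
  => ( y - 4 ) == 16
stmt 2: x := 1 * y  -- replace 0 occurrence(s) of x with (1 * y)
  => ( y - 4 ) == 16
stmt 1: y := y + x  -- replace 1 occurrence(s) of y with (y + x)
  => ( ( y + x ) - 4 ) == 16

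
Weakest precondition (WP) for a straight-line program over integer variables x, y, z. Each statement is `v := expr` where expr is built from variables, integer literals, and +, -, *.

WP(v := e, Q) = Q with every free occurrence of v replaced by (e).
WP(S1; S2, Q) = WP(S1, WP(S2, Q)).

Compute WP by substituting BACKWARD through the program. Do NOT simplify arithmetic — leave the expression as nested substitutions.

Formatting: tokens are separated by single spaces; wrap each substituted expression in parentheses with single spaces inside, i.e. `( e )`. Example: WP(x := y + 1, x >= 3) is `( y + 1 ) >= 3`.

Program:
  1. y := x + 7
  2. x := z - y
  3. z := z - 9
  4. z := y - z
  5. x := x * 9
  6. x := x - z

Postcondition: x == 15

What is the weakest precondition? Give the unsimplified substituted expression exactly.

post: x == 15
stmt 6: x := x - z  -- replace 1 occurrence(s) of x with (x - z)
  => ( x - z ) == 15
stmt 5: x := x * 9  -- replace 1 occurrence(s) of x with (x * 9)
  => ( ( x * 9 ) - z ) == 15
stmt 4: z := y - z  -- replace 1 occurrence(s) of z with (y - z)
  => ( ( x * 9 ) - ( y - z ) ) == 15
stmt 3: z := z - 9  -- replace 1 occurrence(s) of z with (z - 9)
  => ( ( x * 9 ) - ( y - ( z - 9 ) ) ) == 15
stmt 2: x := z - y  -- replace 1 occurrence(s) of x with (z - y)
  => ( ( ( z - y ) * 9 ) - ( y - ( z - 9 ) ) ) == 15
stmt 1: y := x + 7  -- replace 2 occurrence(s) of y with (x + 7)
  => ( ( ( z - ( x + 7 ) ) * 9 ) - ( ( x + 7 ) - ( z - 9 ) ) ) == 15

Answer: ( ( ( z - ( x + 7 ) ) * 9 ) - ( ( x + 7 ) - ( z - 9 ) ) ) == 15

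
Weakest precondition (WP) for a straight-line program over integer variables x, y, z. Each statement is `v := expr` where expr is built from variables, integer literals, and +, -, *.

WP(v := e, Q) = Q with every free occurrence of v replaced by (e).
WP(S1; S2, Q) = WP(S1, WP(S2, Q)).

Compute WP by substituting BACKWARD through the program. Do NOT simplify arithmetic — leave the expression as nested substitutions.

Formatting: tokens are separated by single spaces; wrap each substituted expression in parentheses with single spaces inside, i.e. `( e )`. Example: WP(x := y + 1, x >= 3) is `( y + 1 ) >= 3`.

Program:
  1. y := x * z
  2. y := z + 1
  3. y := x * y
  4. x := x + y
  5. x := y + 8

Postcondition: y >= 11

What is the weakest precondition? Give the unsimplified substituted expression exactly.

Answer: ( x * ( z + 1 ) ) >= 11

Derivation:
post: y >= 11
stmt 5: x := y + 8  -- replace 0 occurrence(s) of x with (y + 8)
  => y >= 11
stmt 4: x := x + y  -- replace 0 occurrence(s) of x with (x + y)
  => y >= 11
stmt 3: y := x * y  -- replace 1 occurrence(s) of y with (x * y)
  => ( x * y ) >= 11
stmt 2: y := z + 1  -- replace 1 occurrence(s) of y with (z + 1)
  => ( x * ( z + 1 ) ) >= 11
stmt 1: y := x * z  -- replace 0 occurrence(s) of y with (x * z)
  => ( x * ( z + 1 ) ) >= 11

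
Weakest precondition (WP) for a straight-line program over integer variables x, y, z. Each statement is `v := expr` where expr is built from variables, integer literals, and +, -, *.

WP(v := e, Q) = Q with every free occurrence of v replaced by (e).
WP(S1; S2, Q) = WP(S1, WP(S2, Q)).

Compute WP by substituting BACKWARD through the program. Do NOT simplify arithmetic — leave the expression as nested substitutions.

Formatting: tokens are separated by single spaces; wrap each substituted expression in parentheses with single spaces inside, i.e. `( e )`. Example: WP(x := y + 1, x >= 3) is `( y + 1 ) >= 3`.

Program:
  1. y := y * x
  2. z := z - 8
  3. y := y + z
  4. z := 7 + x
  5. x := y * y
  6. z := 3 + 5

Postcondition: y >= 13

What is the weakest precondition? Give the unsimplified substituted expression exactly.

post: y >= 13
stmt 6: z := 3 + 5  -- replace 0 occurrence(s) of z with (3 + 5)
  => y >= 13
stmt 5: x := y * y  -- replace 0 occurrence(s) of x with (y * y)
  => y >= 13
stmt 4: z := 7 + x  -- replace 0 occurrence(s) of z with (7 + x)
  => y >= 13
stmt 3: y := y + z  -- replace 1 occurrence(s) of y with (y + z)
  => ( y + z ) >= 13
stmt 2: z := z - 8  -- replace 1 occurrence(s) of z with (z - 8)
  => ( y + ( z - 8 ) ) >= 13
stmt 1: y := y * x  -- replace 1 occurrence(s) of y with (y * x)
  => ( ( y * x ) + ( z - 8 ) ) >= 13

Answer: ( ( y * x ) + ( z - 8 ) ) >= 13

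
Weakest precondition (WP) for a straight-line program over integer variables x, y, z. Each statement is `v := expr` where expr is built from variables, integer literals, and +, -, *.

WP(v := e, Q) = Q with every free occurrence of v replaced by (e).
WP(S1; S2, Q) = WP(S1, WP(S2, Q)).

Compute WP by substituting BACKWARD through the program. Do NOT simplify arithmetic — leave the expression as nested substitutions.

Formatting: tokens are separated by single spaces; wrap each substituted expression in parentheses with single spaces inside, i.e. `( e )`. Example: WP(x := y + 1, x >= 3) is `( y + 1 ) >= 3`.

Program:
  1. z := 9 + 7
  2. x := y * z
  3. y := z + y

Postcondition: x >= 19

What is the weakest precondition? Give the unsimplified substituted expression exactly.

post: x >= 19
stmt 3: y := z + y  -- replace 0 occurrence(s) of y with (z + y)
  => x >= 19
stmt 2: x := y * z  -- replace 1 occurrence(s) of x with (y * z)
  => ( y * z ) >= 19
stmt 1: z := 9 + 7  -- replace 1 occurrence(s) of z with (9 + 7)
  => ( y * ( 9 + 7 ) ) >= 19

Answer: ( y * ( 9 + 7 ) ) >= 19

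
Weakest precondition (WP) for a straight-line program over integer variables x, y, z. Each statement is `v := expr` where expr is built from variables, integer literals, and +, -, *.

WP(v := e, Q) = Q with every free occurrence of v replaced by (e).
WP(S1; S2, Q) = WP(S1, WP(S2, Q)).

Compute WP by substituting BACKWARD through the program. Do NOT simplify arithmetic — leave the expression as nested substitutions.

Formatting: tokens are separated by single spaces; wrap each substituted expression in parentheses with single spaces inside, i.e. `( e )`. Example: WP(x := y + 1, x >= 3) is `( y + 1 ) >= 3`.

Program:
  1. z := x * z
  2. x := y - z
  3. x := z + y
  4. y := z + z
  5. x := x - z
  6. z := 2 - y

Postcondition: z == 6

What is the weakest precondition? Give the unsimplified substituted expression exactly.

Answer: ( 2 - ( ( x * z ) + ( x * z ) ) ) == 6

Derivation:
post: z == 6
stmt 6: z := 2 - y  -- replace 1 occurrence(s) of z with (2 - y)
  => ( 2 - y ) == 6
stmt 5: x := x - z  -- replace 0 occurrence(s) of x with (x - z)
  => ( 2 - y ) == 6
stmt 4: y := z + z  -- replace 1 occurrence(s) of y with (z + z)
  => ( 2 - ( z + z ) ) == 6
stmt 3: x := z + y  -- replace 0 occurrence(s) of x with (z + y)
  => ( 2 - ( z + z ) ) == 6
stmt 2: x := y - z  -- replace 0 occurrence(s) of x with (y - z)
  => ( 2 - ( z + z ) ) == 6
stmt 1: z := x * z  -- replace 2 occurrence(s) of z with (x * z)
  => ( 2 - ( ( x * z ) + ( x * z ) ) ) == 6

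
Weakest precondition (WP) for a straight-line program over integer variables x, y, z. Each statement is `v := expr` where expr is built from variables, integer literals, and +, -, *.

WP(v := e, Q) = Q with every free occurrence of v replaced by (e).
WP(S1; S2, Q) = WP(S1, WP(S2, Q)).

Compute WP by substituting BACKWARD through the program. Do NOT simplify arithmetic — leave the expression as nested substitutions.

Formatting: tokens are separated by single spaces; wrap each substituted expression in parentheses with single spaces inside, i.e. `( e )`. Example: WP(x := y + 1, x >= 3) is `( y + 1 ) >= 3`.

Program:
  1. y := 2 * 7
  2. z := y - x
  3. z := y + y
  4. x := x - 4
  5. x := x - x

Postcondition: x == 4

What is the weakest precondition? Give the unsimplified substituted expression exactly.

Answer: ( ( x - 4 ) - ( x - 4 ) ) == 4

Derivation:
post: x == 4
stmt 5: x := x - x  -- replace 1 occurrence(s) of x with (x - x)
  => ( x - x ) == 4
stmt 4: x := x - 4  -- replace 2 occurrence(s) of x with (x - 4)
  => ( ( x - 4 ) - ( x - 4 ) ) == 4
stmt 3: z := y + y  -- replace 0 occurrence(s) of z with (y + y)
  => ( ( x - 4 ) - ( x - 4 ) ) == 4
stmt 2: z := y - x  -- replace 0 occurrence(s) of z with (y - x)
  => ( ( x - 4 ) - ( x - 4 ) ) == 4
stmt 1: y := 2 * 7  -- replace 0 occurrence(s) of y with (2 * 7)
  => ( ( x - 4 ) - ( x - 4 ) ) == 4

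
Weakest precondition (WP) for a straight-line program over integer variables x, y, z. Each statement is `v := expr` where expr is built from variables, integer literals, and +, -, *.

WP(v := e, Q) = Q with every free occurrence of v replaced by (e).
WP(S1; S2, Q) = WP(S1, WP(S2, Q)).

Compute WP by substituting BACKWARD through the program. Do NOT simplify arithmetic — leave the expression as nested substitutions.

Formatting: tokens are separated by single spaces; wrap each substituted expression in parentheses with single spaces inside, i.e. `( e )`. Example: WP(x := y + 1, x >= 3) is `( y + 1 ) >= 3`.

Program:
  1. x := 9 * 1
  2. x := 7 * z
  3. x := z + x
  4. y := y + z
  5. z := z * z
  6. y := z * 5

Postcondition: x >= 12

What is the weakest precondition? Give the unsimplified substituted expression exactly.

Answer: ( z + ( 7 * z ) ) >= 12

Derivation:
post: x >= 12
stmt 6: y := z * 5  -- replace 0 occurrence(s) of y with (z * 5)
  => x >= 12
stmt 5: z := z * z  -- replace 0 occurrence(s) of z with (z * z)
  => x >= 12
stmt 4: y := y + z  -- replace 0 occurrence(s) of y with (y + z)
  => x >= 12
stmt 3: x := z + x  -- replace 1 occurrence(s) of x with (z + x)
  => ( z + x ) >= 12
stmt 2: x := 7 * z  -- replace 1 occurrence(s) of x with (7 * z)
  => ( z + ( 7 * z ) ) >= 12
stmt 1: x := 9 * 1  -- replace 0 occurrence(s) of x with (9 * 1)
  => ( z + ( 7 * z ) ) >= 12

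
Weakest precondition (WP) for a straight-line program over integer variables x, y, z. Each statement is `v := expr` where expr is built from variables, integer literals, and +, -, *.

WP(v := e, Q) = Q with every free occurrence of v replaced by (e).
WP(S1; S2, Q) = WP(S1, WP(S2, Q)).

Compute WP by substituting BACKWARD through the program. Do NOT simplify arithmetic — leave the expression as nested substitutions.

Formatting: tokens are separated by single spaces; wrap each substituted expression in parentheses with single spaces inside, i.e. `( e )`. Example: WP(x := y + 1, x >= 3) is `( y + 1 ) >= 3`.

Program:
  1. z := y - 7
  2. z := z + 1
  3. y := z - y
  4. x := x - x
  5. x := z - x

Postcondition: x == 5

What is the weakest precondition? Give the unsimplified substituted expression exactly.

Answer: ( ( ( y - 7 ) + 1 ) - ( x - x ) ) == 5

Derivation:
post: x == 5
stmt 5: x := z - x  -- replace 1 occurrence(s) of x with (z - x)
  => ( z - x ) == 5
stmt 4: x := x - x  -- replace 1 occurrence(s) of x with (x - x)
  => ( z - ( x - x ) ) == 5
stmt 3: y := z - y  -- replace 0 occurrence(s) of y with (z - y)
  => ( z - ( x - x ) ) == 5
stmt 2: z := z + 1  -- replace 1 occurrence(s) of z with (z + 1)
  => ( ( z + 1 ) - ( x - x ) ) == 5
stmt 1: z := y - 7  -- replace 1 occurrence(s) of z with (y - 7)
  => ( ( ( y - 7 ) + 1 ) - ( x - x ) ) == 5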